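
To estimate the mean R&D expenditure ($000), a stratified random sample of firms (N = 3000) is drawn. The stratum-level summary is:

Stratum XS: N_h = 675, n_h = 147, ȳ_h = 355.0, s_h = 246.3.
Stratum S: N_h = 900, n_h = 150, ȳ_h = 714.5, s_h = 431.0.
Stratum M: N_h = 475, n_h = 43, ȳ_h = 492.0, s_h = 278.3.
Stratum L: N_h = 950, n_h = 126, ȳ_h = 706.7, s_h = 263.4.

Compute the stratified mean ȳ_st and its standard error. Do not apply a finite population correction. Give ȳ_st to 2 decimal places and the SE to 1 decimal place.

ȳ_st = Σ W_h ȳ_h = (675·355.0 + 900·714.5 + 475·492.0 + 950·706.7)/3000 = 595.91333
V̂(ȳ_st) = Σ W_h² s_h²/n_h, with W_h = N_h/N and N = 3000:
  stratum XS: (675/3000)²·246.3²/147 = 20.8918
  stratum S: (900/3000)²·431.0²/150 = 111.457
  stratum M: (475/3000)²·278.3²/43 = 45.1547
  stratum L: (950/3000)²·263.4²/126 = 55.2161
V̂(ȳ_st) = 232.719
SE(ȳ_st) = √232.719 = 15.2551

ȳ_st ≈ 595.91, SE ≈ 15.3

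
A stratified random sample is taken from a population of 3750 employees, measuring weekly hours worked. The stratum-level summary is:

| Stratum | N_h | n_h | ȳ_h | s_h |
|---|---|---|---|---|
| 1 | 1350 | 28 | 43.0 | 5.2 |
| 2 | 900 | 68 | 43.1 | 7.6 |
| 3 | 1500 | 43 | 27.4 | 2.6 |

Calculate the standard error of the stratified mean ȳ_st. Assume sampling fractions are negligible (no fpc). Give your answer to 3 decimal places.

V̂(ȳ_st) = Σ W_h² s_h²/n_h, with W_h = N_h/N and N = 3750:
  stratum 1: (1350/3750)²·5.2²/28 = 0.125157
  stratum 2: (900/3750)²·7.6²/68 = 0.0489261
  stratum 3: (1500/3750)²·2.6²/43 = 0.0251535
V̂(ȳ_st) = 0.199236
SE(ȳ_st) = √0.199236 = 0.446359

SE(ȳ_st) ≈ 0.446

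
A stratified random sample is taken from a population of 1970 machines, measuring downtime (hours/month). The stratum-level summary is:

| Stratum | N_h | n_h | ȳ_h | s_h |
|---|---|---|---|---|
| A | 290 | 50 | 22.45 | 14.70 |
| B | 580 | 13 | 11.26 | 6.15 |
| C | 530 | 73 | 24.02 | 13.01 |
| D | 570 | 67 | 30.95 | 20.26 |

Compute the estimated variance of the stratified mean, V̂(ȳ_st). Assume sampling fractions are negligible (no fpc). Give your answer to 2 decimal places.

V̂(ȳ_st) ≈ 1.03

V̂(ȳ_st) = Σ W_h² s_h²/n_h, with W_h = N_h/N and N = 1970:
  stratum A: (290/1970)²·14.70²/50 = 0.0936544
  stratum B: (580/1970)²·6.15²/13 = 0.252191
  stratum C: (530/1970)²·13.01²/73 = 0.167823
  stratum D: (570/1970)²·20.26²/67 = 0.512887
V̂(ȳ_st) = 1.02656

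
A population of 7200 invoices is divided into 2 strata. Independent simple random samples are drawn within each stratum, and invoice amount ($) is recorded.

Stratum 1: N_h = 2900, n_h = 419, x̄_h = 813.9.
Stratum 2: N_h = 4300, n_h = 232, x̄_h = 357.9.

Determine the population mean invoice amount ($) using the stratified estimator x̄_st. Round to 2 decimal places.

N = Σ N_h = 7200. Stratum weights W_h = N_h/N.
x̄_st = (2900·813.9 + 4300·357.9) / 7200 = 541.5667

x̄_st ≈ 541.57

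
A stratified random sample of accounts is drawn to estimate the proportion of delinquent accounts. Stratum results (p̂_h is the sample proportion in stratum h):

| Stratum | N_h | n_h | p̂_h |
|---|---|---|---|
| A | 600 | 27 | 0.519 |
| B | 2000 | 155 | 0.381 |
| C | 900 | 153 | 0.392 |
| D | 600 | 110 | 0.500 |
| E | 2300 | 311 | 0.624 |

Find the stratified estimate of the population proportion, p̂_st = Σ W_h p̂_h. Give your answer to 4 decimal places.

N = 6400; stratum weights W_h = N_h/N.
p̂_st = Σ W_h p̂_h = (600·0.519 + 2000·0.381 + 900·0.392 + 600·0.500 + 2300·0.624)/6400 = 0.49397

p̂_st ≈ 0.4940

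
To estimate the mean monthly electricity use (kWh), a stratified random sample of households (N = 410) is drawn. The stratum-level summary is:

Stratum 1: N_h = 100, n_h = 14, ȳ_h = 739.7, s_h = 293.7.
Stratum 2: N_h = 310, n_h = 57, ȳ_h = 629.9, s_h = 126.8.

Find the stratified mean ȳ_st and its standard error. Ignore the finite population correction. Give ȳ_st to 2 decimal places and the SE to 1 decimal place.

ȳ_st ≈ 656.68, SE ≈ 23.0

ȳ_st = Σ W_h ȳ_h = (100·739.7 + 310·629.9)/410 = 656.68049
V̂(ȳ_st) = Σ W_h² s_h²/n_h, with W_h = N_h/N and N = 410:
  stratum 1: (100/410)²·293.7²/14 = 366.532
  stratum 2: (310/410)²·126.8²/57 = 161.257
V̂(ȳ_st) = 527.789
SE(ȳ_st) = √527.789 = 22.9737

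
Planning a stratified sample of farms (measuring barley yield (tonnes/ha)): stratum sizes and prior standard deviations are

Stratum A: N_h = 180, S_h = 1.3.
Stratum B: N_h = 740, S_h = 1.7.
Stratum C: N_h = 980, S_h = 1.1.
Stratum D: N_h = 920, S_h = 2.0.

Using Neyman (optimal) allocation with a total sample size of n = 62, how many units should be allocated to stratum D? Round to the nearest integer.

26

Neyman allocation: n_h = n · N_h S_h / Σ N_i S_i, with n = 62.
  stratum A: N_h·S_h = 180·1.3 = 234.00
  stratum B: N_h·S_h = 740·1.7 = 1258.00
  stratum C: N_h·S_h = 980·1.1 = 1078.00
  stratum D: N_h·S_h = 920·2.0 = 1840.00
Σ N_h S_h = 4410.00
n for stratum D = 62·1840.00/4410.00 = 25.868 → 26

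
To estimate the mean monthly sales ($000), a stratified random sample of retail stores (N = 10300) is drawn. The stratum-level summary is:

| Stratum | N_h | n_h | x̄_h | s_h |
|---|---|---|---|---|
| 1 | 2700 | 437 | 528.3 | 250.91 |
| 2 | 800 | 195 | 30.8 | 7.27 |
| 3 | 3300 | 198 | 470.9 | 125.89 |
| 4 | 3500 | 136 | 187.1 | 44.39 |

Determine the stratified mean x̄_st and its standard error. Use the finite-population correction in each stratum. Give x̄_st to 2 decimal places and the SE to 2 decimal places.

x̄_st = Σ W_h x̄_h = (2700·528.3 + 800·30.8 + 3300·470.9 + 3500·187.1)/10300 = 355.32718
V̂(x̄_st) = Σ W_h² (1 − n_h/N_h) s_h²/n_h, with W_h = N_h/N and N = 10300:
  stratum 1: (2700/10300)²·(1 − 437/2700)·250.91²/437 = 8.29714
  stratum 2: (800/10300)²·(1 − 195/800)·7.27²/195 = 0.00123653
  stratum 3: (3300/10300)²·(1 − 198/3300)·125.89²/198 = 7.72322
  stratum 4: (3500/10300)²·(1 − 136/3500)·44.39²/136 = 1.60798
V̂(x̄_st) = 17.6296
SE(x̄_st) = √17.6296 = 4.19876

x̄_st ≈ 355.33, SE ≈ 4.20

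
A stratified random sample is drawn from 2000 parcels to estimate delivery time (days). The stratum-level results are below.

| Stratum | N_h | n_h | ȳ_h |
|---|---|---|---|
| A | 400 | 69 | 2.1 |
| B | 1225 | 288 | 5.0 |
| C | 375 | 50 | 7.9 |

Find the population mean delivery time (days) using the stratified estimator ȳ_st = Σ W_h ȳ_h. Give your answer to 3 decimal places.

N = Σ N_h = 2000. Stratum weights W_h = N_h/N.
ȳ_st = (400·2.1 + 1225·5.0 + 375·7.9) / 2000 = 4.96375

ȳ_st ≈ 4.964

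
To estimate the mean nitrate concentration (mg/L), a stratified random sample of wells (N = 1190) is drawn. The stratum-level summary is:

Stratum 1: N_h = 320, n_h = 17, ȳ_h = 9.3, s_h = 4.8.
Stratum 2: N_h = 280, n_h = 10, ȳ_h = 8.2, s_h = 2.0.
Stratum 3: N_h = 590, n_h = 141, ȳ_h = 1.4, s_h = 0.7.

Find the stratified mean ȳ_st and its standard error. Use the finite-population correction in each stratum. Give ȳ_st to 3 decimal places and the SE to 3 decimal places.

ȳ_st = Σ W_h ȳ_h = (320·9.3 + 280·8.2 + 590·1.4)/1190 = 5.12437
V̂(ȳ_st) = Σ W_h² (1 − n_h/N_h) s_h²/n_h, with W_h = N_h/N and N = 1190:
  stratum 1: (320/1190)²·(1 − 17/320)·4.8²/17 = 0.0927966
  stratum 2: (280/1190)²·(1 − 10/280)·2.0²/10 = 0.0213544
  stratum 3: (590/1190)²·(1 − 141/590)·0.7²/141 = 0.000650102
V̂(ȳ_st) = 0.114801
SE(ȳ_st) = √0.114801 = 0.338823

ȳ_st ≈ 5.124, SE ≈ 0.339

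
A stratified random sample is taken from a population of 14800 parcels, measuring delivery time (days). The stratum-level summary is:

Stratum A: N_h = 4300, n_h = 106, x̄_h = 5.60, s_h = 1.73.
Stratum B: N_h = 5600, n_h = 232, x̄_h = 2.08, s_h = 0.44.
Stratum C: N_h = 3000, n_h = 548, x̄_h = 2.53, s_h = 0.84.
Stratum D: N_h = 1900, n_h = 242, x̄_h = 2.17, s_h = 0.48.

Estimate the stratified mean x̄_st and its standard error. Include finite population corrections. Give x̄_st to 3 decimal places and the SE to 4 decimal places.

x̄_st = Σ W_h x̄_h = (4300·5.60 + 5600·2.08 + 3000·2.53 + 1900·2.17)/14800 = 3.20547
V̂(x̄_st) = Σ W_h² (1 − n_h/N_h) s_h²/n_h, with W_h = N_h/N and N = 14800:
  stratum A: (4300/14800)²·(1 − 106/4300)·1.73²/106 = 0.00232466
  stratum B: (5600/14800)²·(1 − 232/5600)·0.44²/232 = 0.000114523
  stratum C: (3000/14800)²·(1 − 548/3000)·0.84²/548 = 4.32411e-05
  stratum D: (1900/14800)²·(1 − 242/1900)·0.48²/242 = 1.36925e-05
V̂(x̄_st) = 0.00249612
SE(x̄_st) = √0.00249612 = 0.0499612

x̄_st ≈ 3.205, SE ≈ 0.0500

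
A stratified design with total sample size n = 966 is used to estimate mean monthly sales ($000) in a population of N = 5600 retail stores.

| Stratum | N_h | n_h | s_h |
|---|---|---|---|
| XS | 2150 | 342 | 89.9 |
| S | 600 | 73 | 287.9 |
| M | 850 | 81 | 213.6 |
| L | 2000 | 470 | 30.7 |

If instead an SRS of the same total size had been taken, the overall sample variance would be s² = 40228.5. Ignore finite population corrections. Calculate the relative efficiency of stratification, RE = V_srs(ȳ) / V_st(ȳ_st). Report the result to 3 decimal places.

RE ≈ 1.400

V̂(ȳ_st) = Σ W_h² s_h²/n_h, with W_h = N_h/N and N = 5600:
  stratum XS: (2150/5600)²·89.9²/342 = 3.48333
  stratum S: (600/5600)²·287.9²/73 = 13.0343
  stratum M: (850/5600)²·213.6²/81 = 12.9771
  stratum L: (2000/5600)²·30.7²/470 = 0.255778
V_st = 29.7505
V_srs = s²/n = 40228.5/966 = 41.6444
Relative efficiency = V_srs / V_st = 41.6444/29.7505 = 1.3998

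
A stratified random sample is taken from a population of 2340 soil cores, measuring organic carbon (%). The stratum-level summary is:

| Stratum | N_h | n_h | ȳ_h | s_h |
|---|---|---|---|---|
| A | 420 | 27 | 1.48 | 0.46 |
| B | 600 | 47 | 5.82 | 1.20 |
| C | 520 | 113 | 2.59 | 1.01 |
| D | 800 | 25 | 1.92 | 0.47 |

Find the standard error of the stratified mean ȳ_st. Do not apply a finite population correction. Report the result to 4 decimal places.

SE(ȳ_st) ≈ 0.0612

V̂(ȳ_st) = Σ W_h² s_h²/n_h, with W_h = N_h/N and N = 2340:
  stratum A: (420/2340)²·0.46²/27 = 0.000252475
  stratum B: (600/2340)²·1.20²/47 = 0.00201435
  stratum C: (520/2340)²·1.01²/113 = 0.000445799
  stratum D: (800/2340)²·0.47²/25 = 0.00103277
V̂(ȳ_st) = 0.0037454
SE(ȳ_st) = √0.0037454 = 0.0611997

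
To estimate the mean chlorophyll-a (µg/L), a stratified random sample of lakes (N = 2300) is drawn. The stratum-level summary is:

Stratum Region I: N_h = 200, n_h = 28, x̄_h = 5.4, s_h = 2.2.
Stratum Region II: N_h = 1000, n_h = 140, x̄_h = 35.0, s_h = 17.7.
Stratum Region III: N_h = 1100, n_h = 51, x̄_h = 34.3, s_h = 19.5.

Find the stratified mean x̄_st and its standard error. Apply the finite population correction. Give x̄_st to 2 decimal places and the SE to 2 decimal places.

x̄_st ≈ 32.09, SE ≈ 1.41

x̄_st = Σ W_h x̄_h = (200·5.4 + 1000·35.0 + 1100·34.3)/2300 = 32.09130
V̂(x̄_st) = Σ W_h² (1 − n_h/N_h) s_h²/n_h, with W_h = N_h/N and N = 2300:
  stratum Region I: (200/2300)²·(1 − 28/200)·2.2²/28 = 0.00112406
  stratum Region II: (1000/2300)²·(1 − 140/1000)·17.7²/140 = 0.363799
  stratum Region III: (1100/2300)²·(1 − 51/1100)·19.5²/51 = 1.62634
V̂(x̄_st) = 1.99126
SE(x̄_st) = √1.99126 = 1.41112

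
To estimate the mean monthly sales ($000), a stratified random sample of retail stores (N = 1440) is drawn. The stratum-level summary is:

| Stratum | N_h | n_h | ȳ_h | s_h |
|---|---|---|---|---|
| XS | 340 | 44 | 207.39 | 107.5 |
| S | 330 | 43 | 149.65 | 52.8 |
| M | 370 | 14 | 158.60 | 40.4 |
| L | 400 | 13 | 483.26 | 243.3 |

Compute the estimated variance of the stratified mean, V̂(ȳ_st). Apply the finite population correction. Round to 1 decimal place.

V̂(ȳ_st) ≈ 363.0

V̂(ȳ_st) = Σ W_h² (1 − n_h/N_h) s_h²/n_h, with W_h = N_h/N and N = 1440:
  stratum XS: (340/1440)²·(1 − 44/340)·107.5²/44 = 12.7471
  stratum S: (330/1440)²·(1 − 43/330)·52.8²/43 = 2.96122
  stratum M: (370/1440)²·(1 − 14/370)·40.4²/14 = 7.40562
  stratum L: (400/1440)²·(1 − 13/400)·243.3²/13 = 339.928
V̂(ȳ_st) = 363.042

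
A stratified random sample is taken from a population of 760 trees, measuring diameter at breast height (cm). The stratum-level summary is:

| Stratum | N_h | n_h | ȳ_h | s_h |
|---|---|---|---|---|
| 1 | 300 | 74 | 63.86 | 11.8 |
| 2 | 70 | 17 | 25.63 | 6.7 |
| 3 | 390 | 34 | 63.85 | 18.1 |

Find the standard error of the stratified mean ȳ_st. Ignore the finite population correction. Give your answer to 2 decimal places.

V̂(ȳ_st) = Σ W_h² s_h²/n_h, with W_h = N_h/N and N = 760:
  stratum 1: (300/760)²·11.8²/74 = 0.293189
  stratum 2: (70/760)²·6.7²/17 = 0.0224011
  stratum 3: (390/760)²·18.1²/34 = 2.53735
V̂(ȳ_st) = 2.85294
SE(ȳ_st) = √2.85294 = 1.68906

SE(ȳ_st) ≈ 1.69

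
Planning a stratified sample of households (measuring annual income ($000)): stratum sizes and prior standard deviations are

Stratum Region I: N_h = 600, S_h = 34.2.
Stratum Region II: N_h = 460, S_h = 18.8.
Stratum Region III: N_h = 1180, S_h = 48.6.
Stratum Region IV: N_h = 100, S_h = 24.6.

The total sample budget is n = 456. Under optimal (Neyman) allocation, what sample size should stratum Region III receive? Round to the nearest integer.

Neyman allocation: n_h = n · N_h S_h / Σ N_i S_i, with n = 456.
  stratum Region I: N_h·S_h = 600·34.2 = 20520.00
  stratum Region II: N_h·S_h = 460·18.8 = 8648.00
  stratum Region III: N_h·S_h = 1180·48.6 = 57348.00
  stratum Region IV: N_h·S_h = 100·24.6 = 2460.00
Σ N_h S_h = 88976.00
n for stratum Region III = 456·57348.00/88976.00 = 293.907 → 294

294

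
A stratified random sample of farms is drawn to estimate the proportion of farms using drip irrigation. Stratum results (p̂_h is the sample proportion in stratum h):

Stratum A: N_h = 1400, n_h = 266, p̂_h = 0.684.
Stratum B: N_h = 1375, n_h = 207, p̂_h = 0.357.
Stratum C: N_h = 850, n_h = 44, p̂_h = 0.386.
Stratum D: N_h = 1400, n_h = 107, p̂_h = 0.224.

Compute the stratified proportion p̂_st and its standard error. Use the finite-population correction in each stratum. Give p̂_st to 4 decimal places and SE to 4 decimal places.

p̂_st ≈ 0.4160, SE ≈ 0.0197

N = 5025; stratum weights W_h = N_h/N.
p̂_st = Σ W_h p̂_h = (1400·0.684 + 1375·0.357 + 850·0.386 + 1400·0.224)/5025 = 0.41596
V̂(p̂_st) = Σ W_h² (1 − n_h/N_h) p̂_h(1−p̂_h)/(n_h−1):
  stratum A: (1400/5025)²·(1 − 266/1400)·0.684·0.316/265 = 5.12822e-05
  stratum B: (1375/5025)²·(1 − 207/1375)·0.357·0.643/206 = 7.08737e-05
  stratum C: (850/5025)²·(1 − 44/850)·0.386·0.614/43 = 0.000149544
  stratum D: (1400/5025)²·(1 − 107/1400)·0.224·0.776/106 = 0.00011756
V̂(p̂_st) = 0.00038926; SE = √V̂ = 0.0197297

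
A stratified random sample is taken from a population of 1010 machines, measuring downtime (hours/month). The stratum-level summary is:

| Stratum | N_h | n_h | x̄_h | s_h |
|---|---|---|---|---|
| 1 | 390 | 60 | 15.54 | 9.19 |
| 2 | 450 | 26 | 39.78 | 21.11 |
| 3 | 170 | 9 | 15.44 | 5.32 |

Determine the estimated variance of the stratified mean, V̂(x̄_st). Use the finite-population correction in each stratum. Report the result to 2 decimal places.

V̂(x̄_st) = Σ W_h² (1 − n_h/N_h) s_h²/n_h, with W_h = N_h/N and N = 1010:
  stratum 1: (390/1010)²·(1 − 60/390)·9.19²/60 = 0.177589
  stratum 2: (450/1010)²·(1 − 26/450)·21.11²/26 = 3.20582
  stratum 3: (170/1010)²·(1 − 9/170)·5.32²/9 = 0.0843748
V̂(x̄_st) = 3.46778

V̂(x̄_st) ≈ 3.47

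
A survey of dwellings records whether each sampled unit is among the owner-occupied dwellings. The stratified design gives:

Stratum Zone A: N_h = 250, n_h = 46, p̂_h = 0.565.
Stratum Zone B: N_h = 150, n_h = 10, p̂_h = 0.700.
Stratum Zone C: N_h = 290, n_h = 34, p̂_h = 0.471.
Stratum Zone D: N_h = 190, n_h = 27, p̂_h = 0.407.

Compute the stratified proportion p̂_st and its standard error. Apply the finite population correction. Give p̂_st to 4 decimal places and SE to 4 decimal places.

N = 880; stratum weights W_h = N_h/N.
p̂_st = Σ W_h p̂_h = (250·0.565 + 150·0.700 + 290·0.471 + 190·0.407)/880 = 0.52292
V̂(p̂_st) = Σ W_h² (1 − n_h/N_h) p̂_h(1−p̂_h)/(n_h−1):
  stratum Zone A: (250/880)²·(1 − 46/250)·0.565·0.435/45 = 0.000359691
  stratum Zone B: (150/880)²·(1 − 10/150)·0.700·0.300/9 = 0.000632748
  stratum Zone C: (290/880)²·(1 − 34/290)·0.471·0.529/33 = 0.000723828
  stratum Zone D: (190/880)²·(1 − 27/190)·0.407·0.593/26 = 0.000371237
V̂(p̂_st) = 0.0020875; SE = √V̂ = 0.0456892

p̂_st ≈ 0.5229, SE ≈ 0.0457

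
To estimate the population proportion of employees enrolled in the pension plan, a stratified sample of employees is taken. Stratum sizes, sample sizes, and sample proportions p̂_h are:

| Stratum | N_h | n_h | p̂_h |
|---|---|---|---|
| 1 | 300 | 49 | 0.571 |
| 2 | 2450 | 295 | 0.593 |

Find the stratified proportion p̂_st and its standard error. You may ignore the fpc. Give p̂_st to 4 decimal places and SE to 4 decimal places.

N = 2750; stratum weights W_h = N_h/N.
p̂_st = Σ W_h p̂_h = (300·0.571 + 2450·0.593)/2750 = 0.59060
V̂(p̂_st) = Σ W_h² p̂_h(1−p̂_h)/(n_h−1):
  stratum 1: (300/2750)²·0.571·0.429/48 = 6.07336e-05
  stratum 2: (2450/2750)²·0.593·0.407/294 = 0.000651581
V̂(p̂_st) = 0.000712315; SE = √V̂ = 0.0266892

p̂_st ≈ 0.5906, SE ≈ 0.0267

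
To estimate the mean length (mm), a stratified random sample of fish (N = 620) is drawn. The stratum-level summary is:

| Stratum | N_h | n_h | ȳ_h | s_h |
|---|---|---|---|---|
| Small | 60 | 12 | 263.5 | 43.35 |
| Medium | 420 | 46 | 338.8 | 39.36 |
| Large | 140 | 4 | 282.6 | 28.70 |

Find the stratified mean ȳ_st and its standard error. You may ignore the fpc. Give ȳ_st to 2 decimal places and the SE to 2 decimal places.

ȳ_st ≈ 318.82, SE ≈ 5.24

ȳ_st = Σ W_h ȳ_h = (60·263.5 + 420·338.8 + 140·282.6)/620 = 318.82258
V̂(ȳ_st) = Σ W_h² s_h²/n_h, with W_h = N_h/N and N = 620:
  stratum Small: (60/620)²·43.35²/12 = 1.46661
  stratum Medium: (420/620)²·39.36²/46 = 15.4549
  stratum Large: (140/620)²·28.70²/4 = 10.4997
V̂(ȳ_st) = 27.4213
SE(ȳ_st) = √27.4213 = 5.23653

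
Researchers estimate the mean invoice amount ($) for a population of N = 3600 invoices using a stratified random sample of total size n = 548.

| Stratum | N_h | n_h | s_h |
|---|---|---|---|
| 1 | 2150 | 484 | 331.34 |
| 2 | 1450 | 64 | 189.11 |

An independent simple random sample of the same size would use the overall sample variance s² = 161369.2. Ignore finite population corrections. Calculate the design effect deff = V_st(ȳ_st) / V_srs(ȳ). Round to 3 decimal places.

V̂(ȳ_st) = Σ W_h² s_h²/n_h, with W_h = N_h/N and N = 3600:
  stratum 1: (2150/3600)²·331.34²/484 = 80.9048
  stratum 2: (1450/3600)²·189.11²/64 = 90.6525
V_st = 171.557
V_srs = s²/n = 161369.2/548 = 294.469
deff = V_st / V_srs = 171.557/294.469 = 0.5826

deff ≈ 0.583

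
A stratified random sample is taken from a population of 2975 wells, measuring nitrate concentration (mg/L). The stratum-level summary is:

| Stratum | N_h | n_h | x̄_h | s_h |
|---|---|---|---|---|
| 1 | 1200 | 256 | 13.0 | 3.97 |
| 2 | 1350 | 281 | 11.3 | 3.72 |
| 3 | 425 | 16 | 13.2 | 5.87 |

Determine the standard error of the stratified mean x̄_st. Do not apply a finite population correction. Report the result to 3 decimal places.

V̂(x̄_st) = Σ W_h² s_h²/n_h, with W_h = N_h/N and N = 2975:
  stratum 1: (1200/2975)²·3.97²/256 = 0.0100168
  stratum 2: (1350/2975)²·3.72²/281 = 0.0101408
  stratum 3: (425/2975)²·5.87²/16 = 0.0439501
V̂(x̄_st) = 0.0641078
SE(x̄_st) = √0.0641078 = 0.253195

SE(x̄_st) ≈ 0.253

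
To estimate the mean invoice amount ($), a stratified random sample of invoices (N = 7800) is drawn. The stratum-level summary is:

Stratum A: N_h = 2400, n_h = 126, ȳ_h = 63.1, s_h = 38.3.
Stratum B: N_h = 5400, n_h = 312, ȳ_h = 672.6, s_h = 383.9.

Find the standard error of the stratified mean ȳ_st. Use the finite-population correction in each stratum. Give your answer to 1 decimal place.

SE(ȳ_st) ≈ 14.6

V̂(ȳ_st) = Σ W_h² (1 − n_h/N_h) s_h²/n_h, with W_h = N_h/N and N = 7800:
  stratum A: (2400/7800)²·(1 − 126/2400)·38.3²/126 = 1.04433
  stratum B: (5400/7800)²·(1 − 312/5400)·383.9²/312 = 213.321
V̂(ȳ_st) = 214.365
SE(ȳ_st) = √214.365 = 14.6412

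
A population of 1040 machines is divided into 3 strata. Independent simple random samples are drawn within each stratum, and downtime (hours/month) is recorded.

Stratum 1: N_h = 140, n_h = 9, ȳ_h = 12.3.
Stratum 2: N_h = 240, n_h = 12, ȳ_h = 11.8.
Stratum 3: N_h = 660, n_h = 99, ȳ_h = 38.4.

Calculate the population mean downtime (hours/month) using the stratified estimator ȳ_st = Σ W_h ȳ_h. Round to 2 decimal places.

N = Σ N_h = 1040. Stratum weights W_h = N_h/N.
ȳ_st = (140·12.3 + 240·11.8 + 660·38.4) / 1040 = 28.7481

ȳ_st ≈ 28.75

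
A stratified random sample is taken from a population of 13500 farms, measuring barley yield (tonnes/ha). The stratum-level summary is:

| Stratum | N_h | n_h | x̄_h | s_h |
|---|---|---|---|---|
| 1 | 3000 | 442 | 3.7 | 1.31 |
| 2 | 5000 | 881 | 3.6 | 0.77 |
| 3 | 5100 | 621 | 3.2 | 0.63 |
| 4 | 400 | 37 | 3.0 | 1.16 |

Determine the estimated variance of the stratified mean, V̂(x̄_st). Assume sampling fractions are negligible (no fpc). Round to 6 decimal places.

V̂(x̄_st) = Σ W_h² s_h²/n_h, with W_h = N_h/N and N = 13500:
  stratum 1: (3000/13500)²·1.31²/442 = 0.000191732
  stratum 2: (5000/13500)²·0.77²/881 = 9.23162e-05
  stratum 3: (5100/13500)²·0.63²/621 = 9.12142e-05
  stratum 4: (400/13500)²·1.16²/37 = 3.19276e-05
V̂(x̄_st) = 0.00040719

V̂(x̄_st) ≈ 0.000407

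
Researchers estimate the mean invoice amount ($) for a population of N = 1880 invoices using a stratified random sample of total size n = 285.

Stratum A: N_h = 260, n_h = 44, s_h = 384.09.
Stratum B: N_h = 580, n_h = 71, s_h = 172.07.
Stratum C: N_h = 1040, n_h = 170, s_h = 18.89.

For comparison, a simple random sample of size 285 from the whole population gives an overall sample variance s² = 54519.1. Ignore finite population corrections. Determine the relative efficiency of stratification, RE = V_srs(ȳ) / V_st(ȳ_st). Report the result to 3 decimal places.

V̂(ȳ_st) = Σ W_h² s_h²/n_h, with W_h = N_h/N and N = 1880:
  stratum A: (260/1880)²·384.09²/44 = 64.1275
  stratum B: (580/1880)²·172.07²/71 = 39.691
  stratum C: (1040/1880)²·18.89²/170 = 0.642341
V_st = 104.461
V_srs = s²/n = 54519.1/285 = 191.295
Relative efficiency = V_srs / V_st = 191.295/104.461 = 1.8313

RE ≈ 1.831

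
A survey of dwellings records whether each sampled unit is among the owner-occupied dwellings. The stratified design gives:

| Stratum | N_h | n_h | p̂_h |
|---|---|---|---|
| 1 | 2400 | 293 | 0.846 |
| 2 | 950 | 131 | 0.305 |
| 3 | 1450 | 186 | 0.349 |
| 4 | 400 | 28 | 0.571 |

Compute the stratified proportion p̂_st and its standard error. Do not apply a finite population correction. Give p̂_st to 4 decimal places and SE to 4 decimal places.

p̂_st ≈ 0.5874, SE ≈ 0.0173

N = 5200; stratum weights W_h = N_h/N.
p̂_st = Σ W_h p̂_h = (2400·0.846 + 950·0.305 + 1450·0.349 + 400·0.571)/5200 = 0.58742
V̂(p̂_st) = Σ W_h² p̂_h(1−p̂_h)/(n_h−1):
  stratum 1: (2400/5200)²·0.846·0.154/292 = 9.50439e-05
  stratum 2: (950/5200)²·0.305·0.695/130 = 5.44229e-05
  stratum 3: (1450/5200)²·0.349·0.651/185 = 9.54913e-05
  stratum 4: (400/5200)²·0.571·0.429/27 = 5.36838e-05
V̂(p̂_st) = 0.000298642; SE = √V̂ = 0.0172813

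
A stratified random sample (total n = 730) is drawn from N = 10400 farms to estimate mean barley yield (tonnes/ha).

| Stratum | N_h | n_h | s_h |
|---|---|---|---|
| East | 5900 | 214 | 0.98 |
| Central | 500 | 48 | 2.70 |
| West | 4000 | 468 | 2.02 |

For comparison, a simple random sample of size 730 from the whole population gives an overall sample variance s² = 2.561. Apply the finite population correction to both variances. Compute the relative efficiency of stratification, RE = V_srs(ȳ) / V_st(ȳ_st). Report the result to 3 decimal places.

V̂(ȳ_st) = Σ W_h² (1 − n_h/N_h) s_h²/n_h, with W_h = N_h/N and N = 10400:
  stratum East: (5900/10400)²·(1 − 214/5900)·0.98²/214 = 0.00139197
  stratum Central: (500/10400)²·(1 − 48/500)·2.70²/48 = 0.000317342
  stratum West: (4000/10400)²·(1 − 468/4000)·2.02²/468 = 0.00113886
V_st = 0.00284818
V_srs = (1 − 730/10400)·2.561/730 = 0.00326197
Relative efficiency = V_srs / V_st = 0.00326197/0.00284818 = 1.1453

RE ≈ 1.145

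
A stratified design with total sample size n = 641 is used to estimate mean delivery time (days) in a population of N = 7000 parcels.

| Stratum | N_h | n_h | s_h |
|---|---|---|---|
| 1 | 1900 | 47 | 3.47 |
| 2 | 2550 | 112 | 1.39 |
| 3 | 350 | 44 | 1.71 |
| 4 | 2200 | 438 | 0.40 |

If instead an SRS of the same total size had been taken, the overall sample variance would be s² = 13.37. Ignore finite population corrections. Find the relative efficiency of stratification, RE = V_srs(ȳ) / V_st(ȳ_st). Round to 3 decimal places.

V̂(ȳ_st) = Σ W_h² s_h²/n_h, with W_h = N_h/N and N = 7000:
  stratum 1: (1900/7000)²·3.47²/47 = 0.0188744
  stratum 2: (2550/7000)²·1.39²/112 = 0.00228926
  stratum 3: (350/7000)²·1.71²/44 = 0.000166142
  stratum 4: (2200/7000)²·0.40²/438 = 3.60824e-05
V_st = 0.0213658
V_srs = s²/n = 13.37/641 = 0.020858
Relative efficiency = V_srs / V_st = 0.020858/0.0213658 = 0.9762

RE ≈ 0.976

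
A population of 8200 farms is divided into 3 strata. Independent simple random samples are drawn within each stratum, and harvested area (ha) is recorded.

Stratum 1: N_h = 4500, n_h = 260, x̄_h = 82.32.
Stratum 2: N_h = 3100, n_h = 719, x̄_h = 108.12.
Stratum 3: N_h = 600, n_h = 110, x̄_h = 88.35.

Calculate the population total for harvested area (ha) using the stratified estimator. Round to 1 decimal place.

τ̂_st = Σ N_h x̄_h = 4500·82.32 + 3100·108.12 + 600·88.35 = 758622.0

τ̂_st ≈ 758622.0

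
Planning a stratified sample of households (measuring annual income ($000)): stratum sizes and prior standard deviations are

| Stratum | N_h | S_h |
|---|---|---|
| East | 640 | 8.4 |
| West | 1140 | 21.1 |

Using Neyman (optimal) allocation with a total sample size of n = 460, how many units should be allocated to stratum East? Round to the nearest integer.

84

Neyman allocation: n_h = n · N_h S_h / Σ N_i S_i, with n = 460.
  stratum East: N_h·S_h = 640·8.4 = 5376.00
  stratum West: N_h·S_h = 1140·21.1 = 24054.00
Σ N_h S_h = 29430.00
n for stratum East = 460·5376.00/29430.00 = 84.029 → 84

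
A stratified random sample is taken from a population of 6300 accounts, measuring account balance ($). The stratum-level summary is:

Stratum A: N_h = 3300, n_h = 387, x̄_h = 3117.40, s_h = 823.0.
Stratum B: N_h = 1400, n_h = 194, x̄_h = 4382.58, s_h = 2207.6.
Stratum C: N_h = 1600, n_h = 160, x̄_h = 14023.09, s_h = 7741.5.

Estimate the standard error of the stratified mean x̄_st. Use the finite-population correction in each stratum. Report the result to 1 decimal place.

SE(x̄_st) ≈ 152.4

V̂(x̄_st) = Σ W_h² (1 − n_h/N_h) s_h²/n_h, with W_h = N_h/N and N = 6300:
  stratum A: (3300/6300)²·(1 − 387/3300)·823.0²/387 = 423.899
  stratum B: (1400/6300)²·(1 − 194/1400)·2207.6²/194 = 1068.64
  stratum C: (1600/6300)²·(1 − 160/1600)·7741.5²/160 = 21743.6
V̂(x̄_st) = 23236.2
SE(x̄_st) = √23236.2 = 152.434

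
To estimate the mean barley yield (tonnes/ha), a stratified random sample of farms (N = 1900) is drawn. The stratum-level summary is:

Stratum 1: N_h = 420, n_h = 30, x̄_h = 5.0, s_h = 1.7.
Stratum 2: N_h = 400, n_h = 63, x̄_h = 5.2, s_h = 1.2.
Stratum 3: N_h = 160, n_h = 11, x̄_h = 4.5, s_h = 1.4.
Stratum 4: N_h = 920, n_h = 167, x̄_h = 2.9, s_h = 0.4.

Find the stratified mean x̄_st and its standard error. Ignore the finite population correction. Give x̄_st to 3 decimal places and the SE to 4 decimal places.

x̄_st ≈ 3.983, SE ≈ 0.0849

x̄_st = Σ W_h x̄_h = (420·5.0 + 400·5.2 + 160·4.5 + 920·2.9)/1900 = 3.98316
V̂(x̄_st) = Σ W_h² s_h²/n_h, with W_h = N_h/N and N = 1900:
  stratum 1: (420/1900)²·1.7²/30 = 0.00470726
  stratum 2: (400/1900)²·1.2²/63 = 0.00101306
  stratum 3: (160/1900)²·1.4²/11 = 0.00126356
  stratum 4: (920/1900)²·0.4²/167 = 0.000224632
V̂(x̄_st) = 0.00720851
SE(x̄_st) = √0.00720851 = 0.0849029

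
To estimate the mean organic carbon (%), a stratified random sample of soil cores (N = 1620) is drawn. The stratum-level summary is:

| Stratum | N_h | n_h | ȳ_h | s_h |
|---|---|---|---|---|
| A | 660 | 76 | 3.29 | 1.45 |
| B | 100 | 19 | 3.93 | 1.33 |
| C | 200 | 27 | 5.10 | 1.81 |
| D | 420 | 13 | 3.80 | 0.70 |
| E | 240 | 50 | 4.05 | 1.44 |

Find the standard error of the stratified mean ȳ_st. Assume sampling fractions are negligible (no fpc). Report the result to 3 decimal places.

SE(ȳ_st) ≈ 0.101

V̂(ȳ_st) = Σ W_h² s_h²/n_h, with W_h = N_h/N and N = 1620:
  stratum A: (660/1620)²·1.45²/76 = 0.00459177
  stratum B: (100/1620)²·1.33²/19 = 0.000354748
  stratum C: (200/1620)²·1.81²/27 = 0.00184937
  stratum D: (420/1620)²·0.70²/13 = 0.0025335
  stratum E: (240/1620)²·1.44²/50 = 0.000910222
V̂(ȳ_st) = 0.0102396
SE(ȳ_st) = √0.0102396 = 0.101191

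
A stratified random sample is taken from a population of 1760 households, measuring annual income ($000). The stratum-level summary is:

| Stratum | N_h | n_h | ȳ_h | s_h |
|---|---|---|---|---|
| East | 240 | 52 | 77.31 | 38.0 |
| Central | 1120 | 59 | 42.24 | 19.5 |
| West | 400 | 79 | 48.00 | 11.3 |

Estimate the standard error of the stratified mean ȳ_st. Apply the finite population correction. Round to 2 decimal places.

V̂(ȳ_st) = Σ W_h² (1 − n_h/N_h) s_h²/n_h, with W_h = N_h/N and N = 1760:
  stratum East: (240/1760)²·(1 − 52/240)·38.0²/52 = 0.40449
  stratum Central: (1120/1760)²·(1 − 59/1120)·19.5²/59 = 2.47244
  stratum West: (400/1760)²·(1 − 79/400)·11.3²/79 = 0.0669992
V̂(ȳ_st) = 2.94393
SE(ȳ_st) = √2.94393 = 1.71579

SE(ȳ_st) ≈ 1.72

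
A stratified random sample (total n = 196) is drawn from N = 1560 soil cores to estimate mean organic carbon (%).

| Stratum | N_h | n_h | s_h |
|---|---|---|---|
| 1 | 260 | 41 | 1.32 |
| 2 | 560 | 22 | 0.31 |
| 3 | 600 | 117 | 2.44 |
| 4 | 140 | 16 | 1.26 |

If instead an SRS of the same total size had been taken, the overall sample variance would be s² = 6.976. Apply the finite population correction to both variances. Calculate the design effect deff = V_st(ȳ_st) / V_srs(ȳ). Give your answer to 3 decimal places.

deff ≈ 0.267

V̂(ȳ_st) = Σ W_h² (1 − n_h/N_h) s_h²/n_h, with W_h = N_h/N and N = 1560:
  stratum 1: (260/1560)²·(1 − 41/260)·1.32²/41 = 0.000994334
  stratum 2: (560/1560)²·(1 − 22/560)·0.31²/22 = 0.000540781
  stratum 3: (600/1560)²·(1 − 117/600)·2.44²/117 = 0.00605959
  stratum 4: (140/1560)²·(1 − 16/140)·1.26²/16 = 0.000707818
V_st = 0.00830252
V_srs = (1 − 196/1560)·6.976/196 = 0.03112
deff = V_st / V_srs = 0.00830252/0.03112 = 0.2668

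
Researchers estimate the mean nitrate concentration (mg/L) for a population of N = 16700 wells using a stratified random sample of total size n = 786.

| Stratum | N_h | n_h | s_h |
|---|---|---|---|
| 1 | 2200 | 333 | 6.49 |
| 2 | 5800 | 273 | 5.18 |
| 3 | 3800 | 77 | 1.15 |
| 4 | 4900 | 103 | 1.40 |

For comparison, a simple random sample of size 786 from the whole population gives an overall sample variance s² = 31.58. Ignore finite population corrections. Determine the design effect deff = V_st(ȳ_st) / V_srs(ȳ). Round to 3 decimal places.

deff ≈ 0.413

V̂(ȳ_st) = Σ W_h² s_h²/n_h, with W_h = N_h/N and N = 16700:
  stratum 1: (2200/16700)²·6.49²/333 = 0.00219512
  stratum 2: (5800/16700)²·5.18²/273 = 0.0118555
  stratum 3: (3800/16700)²·1.15²/77 = 0.000889281
  stratum 4: (4900/16700)²·1.40²/103 = 0.00163824
V_st = 0.0165781
V_srs = s²/n = 31.58/786 = 0.0401781
deff = V_st / V_srs = 0.0165781/0.0401781 = 0.4126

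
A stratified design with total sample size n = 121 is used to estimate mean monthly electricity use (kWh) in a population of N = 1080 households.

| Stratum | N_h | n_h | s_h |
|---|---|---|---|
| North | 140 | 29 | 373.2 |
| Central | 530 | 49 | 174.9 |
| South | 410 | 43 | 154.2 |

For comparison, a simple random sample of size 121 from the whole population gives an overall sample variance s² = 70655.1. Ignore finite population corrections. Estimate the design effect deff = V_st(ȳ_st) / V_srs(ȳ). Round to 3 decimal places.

deff ≈ 0.532

V̂(ȳ_st) = Σ W_h² s_h²/n_h, with W_h = N_h/N and N = 1080:
  stratum North: (140/1080)²·373.2²/29 = 80.7038
  stratum Central: (530/1080)²·174.9²/49 = 150.345
  stratum South: (410/1080)²·154.2²/43 = 79.6931
V_st = 310.741
V_srs = s²/n = 70655.1/121 = 583.926
deff = V_st / V_srs = 310.741/583.926 = 0.5322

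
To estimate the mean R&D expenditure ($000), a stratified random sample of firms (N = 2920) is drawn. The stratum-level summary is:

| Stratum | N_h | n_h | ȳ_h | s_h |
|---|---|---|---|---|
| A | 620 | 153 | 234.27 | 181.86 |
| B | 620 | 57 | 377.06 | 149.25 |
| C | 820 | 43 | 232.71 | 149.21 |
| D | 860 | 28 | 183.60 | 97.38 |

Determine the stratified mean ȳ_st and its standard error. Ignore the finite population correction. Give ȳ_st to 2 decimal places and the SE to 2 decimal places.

ȳ_st ≈ 249.23, SE ≈ 9.88

ȳ_st = Σ W_h ȳ_h = (620·234.27 + 620·377.06 + 820·232.71 + 860·183.60)/2920 = 249.22699
V̂(ȳ_st) = Σ W_h² s_h²/n_h, with W_h = N_h/N and N = 2920:
  stratum A: (620/2920)²·181.86²/153 = 9.74542
  stratum B: (620/2920)²·149.25²/57 = 17.6186
  stratum C: (820/2920)²·149.21²/43 = 40.8309
  stratum D: (860/2920)²·97.38²/28 = 29.3774
V̂(ȳ_st) = 97.5723
SE(ȳ_st) = √97.5723 = 9.87787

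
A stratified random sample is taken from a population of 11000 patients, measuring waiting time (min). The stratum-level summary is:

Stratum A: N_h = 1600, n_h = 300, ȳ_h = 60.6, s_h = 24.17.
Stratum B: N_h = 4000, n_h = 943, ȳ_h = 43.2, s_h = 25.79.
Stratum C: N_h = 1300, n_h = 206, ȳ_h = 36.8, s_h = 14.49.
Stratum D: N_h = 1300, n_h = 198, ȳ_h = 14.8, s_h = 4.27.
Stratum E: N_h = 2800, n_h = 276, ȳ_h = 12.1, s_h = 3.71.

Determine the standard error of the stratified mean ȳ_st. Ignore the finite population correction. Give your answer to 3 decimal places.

SE(ȳ_st) ≈ 0.391

V̂(ȳ_st) = Σ W_h² s_h²/n_h, with W_h = N_h/N and N = 11000:
  stratum A: (1600/11000)²·24.17²/300 = 0.041199
  stratum B: (4000/11000)²·25.79²/943 = 0.0932665
  stratum C: (1300/11000)²·14.49²/206 = 0.0142354
  stratum D: (1300/11000)²·4.27²/198 = 0.00128615
  stratum E: (2800/11000)²·3.71²/276 = 0.00323124
V̂(ȳ_st) = 0.153218
SE(ȳ_st) = √0.153218 = 0.391431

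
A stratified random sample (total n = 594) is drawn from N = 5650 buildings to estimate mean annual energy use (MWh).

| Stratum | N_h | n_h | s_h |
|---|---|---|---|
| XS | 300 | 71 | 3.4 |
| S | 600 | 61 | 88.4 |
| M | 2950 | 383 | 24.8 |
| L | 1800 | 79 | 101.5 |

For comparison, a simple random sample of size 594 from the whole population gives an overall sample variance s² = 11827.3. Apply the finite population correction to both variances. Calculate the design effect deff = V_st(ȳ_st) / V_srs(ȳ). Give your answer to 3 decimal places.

deff ≈ 0.804

V̂(ȳ_st) = Σ W_h² (1 − n_h/N_h) s_h²/n_h, with W_h = N_h/N and N = 5650:
  stratum XS: (300/5650)²·(1 − 71/300)·3.4²/71 = 0.000350396
  stratum S: (600/5650)²·(1 − 61/600)·88.4²/61 = 1.29783
  stratum M: (2950/5650)²·(1 − 383/2950)·24.8²/383 = 0.380939
  stratum L: (1800/5650)²·(1 − 79/1800)·101.5²/79 = 12.655
V_st = 14.3341
V_srs = (1 − 594/5650)·11827.3/594 = 17.818
deff = V_st / V_srs = 14.3341/17.818 = 0.8045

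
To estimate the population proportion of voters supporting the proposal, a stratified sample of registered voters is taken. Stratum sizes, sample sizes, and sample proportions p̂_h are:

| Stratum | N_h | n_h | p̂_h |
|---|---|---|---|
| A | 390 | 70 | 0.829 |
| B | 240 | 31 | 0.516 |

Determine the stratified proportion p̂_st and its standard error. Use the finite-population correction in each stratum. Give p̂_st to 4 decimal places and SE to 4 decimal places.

N = 630; stratum weights W_h = N_h/N.
p̂_st = Σ W_h p̂_h = (390·0.829 + 240·0.516)/630 = 0.70976
V̂(p̂_st) = Σ W_h² (1 − n_h/N_h) p̂_h(1−p̂_h)/(n_h−1):
  stratum A: (390/630)²·(1 − 70/390)·0.829·0.171/69 = 0.000646004
  stratum B: (240/630)²·(1 − 31/240)·0.516·0.484/30 = 0.00105208
V̂(p̂_st) = 0.00169809; SE = √V̂ = 0.0412079

p̂_st ≈ 0.7098, SE ≈ 0.0412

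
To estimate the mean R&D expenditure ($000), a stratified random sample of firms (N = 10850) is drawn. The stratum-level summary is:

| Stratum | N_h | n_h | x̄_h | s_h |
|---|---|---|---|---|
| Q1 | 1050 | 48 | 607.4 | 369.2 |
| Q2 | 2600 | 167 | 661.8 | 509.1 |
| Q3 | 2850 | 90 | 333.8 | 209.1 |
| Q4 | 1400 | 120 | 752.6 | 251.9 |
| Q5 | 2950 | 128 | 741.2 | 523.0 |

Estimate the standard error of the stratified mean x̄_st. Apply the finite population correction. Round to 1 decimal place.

SE(x̄_st) ≈ 17.3

V̂(x̄_st) = Σ W_h² (1 − n_h/N_h) s_h²/n_h, with W_h = N_h/N and N = 10850:
  stratum Q1: (1050/10850)²·(1 − 48/1050)·369.2²/48 = 25.3793
  stratum Q2: (2600/10850)²·(1 − 167/2600)·509.1²/167 = 83.3961
  stratum Q3: (2850/10850)²·(1 − 90/2850)·209.1²/90 = 32.4609
  stratum Q4: (1400/10850)²·(1 − 120/1400)·251.9²/120 = 8.04922
  stratum Q5: (2950/10850)²·(1 − 128/2950)·523.0²/128 = 151.117
V̂(x̄_st) = 300.402
SE(x̄_st) = √300.402 = 17.3321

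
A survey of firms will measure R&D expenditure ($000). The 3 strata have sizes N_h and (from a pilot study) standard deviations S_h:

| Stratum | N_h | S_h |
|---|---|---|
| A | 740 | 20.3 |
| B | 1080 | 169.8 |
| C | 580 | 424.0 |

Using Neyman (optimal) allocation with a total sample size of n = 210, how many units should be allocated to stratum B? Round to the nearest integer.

Neyman allocation: n_h = n · N_h S_h / Σ N_i S_i, with n = 210.
  stratum A: N_h·S_h = 740·20.3 = 15022.00
  stratum B: N_h·S_h = 1080·169.8 = 183384.00
  stratum C: N_h·S_h = 580·424.0 = 245920.00
Σ N_h S_h = 444326.00
n for stratum B = 210·183384.00/444326.00 = 86.672 → 87

87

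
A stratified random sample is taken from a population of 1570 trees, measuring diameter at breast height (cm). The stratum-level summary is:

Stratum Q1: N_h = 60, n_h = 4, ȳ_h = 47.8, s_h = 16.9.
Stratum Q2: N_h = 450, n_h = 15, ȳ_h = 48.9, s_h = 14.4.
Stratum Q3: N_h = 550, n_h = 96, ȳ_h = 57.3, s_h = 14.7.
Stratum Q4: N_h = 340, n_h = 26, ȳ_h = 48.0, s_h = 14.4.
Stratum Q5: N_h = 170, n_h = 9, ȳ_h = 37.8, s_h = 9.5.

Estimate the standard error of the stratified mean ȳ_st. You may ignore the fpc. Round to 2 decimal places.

V̂(ȳ_st) = Σ W_h² s_h²/n_h, with W_h = N_h/N and N = 1570:
  stratum Q1: (60/1570)²·16.9²/4 = 0.104284
  stratum Q2: (450/1570)²·14.4²/15 = 1.13569
  stratum Q3: (550/1570)²·14.7²/96 = 0.276242
  stratum Q4: (340/1570)²·14.4²/26 = 0.374033
  stratum Q5: (170/1570)²·9.5²/9 = 0.117572
V̂(ȳ_st) = 2.00782
SE(ȳ_st) = √2.00782 = 1.41698

SE(ȳ_st) ≈ 1.42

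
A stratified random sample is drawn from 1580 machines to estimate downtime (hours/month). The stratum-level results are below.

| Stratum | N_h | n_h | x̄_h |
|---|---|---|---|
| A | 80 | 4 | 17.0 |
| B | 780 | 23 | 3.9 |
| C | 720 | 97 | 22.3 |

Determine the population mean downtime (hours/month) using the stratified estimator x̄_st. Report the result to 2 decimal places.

N = Σ N_h = 1580. Stratum weights W_h = N_h/N.
x̄_st = (80·17.0 + 780·3.9 + 720·22.3) / 1580 = 12.9481

x̄_st ≈ 12.95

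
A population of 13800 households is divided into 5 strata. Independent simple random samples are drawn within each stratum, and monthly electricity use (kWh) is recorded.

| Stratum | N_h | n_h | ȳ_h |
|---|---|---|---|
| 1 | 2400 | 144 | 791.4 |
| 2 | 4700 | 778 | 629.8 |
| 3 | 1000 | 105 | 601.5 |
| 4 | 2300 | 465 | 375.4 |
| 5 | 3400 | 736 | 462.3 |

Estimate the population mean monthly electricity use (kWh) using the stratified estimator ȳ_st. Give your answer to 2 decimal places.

ȳ_st ≈ 572.19

N = Σ N_h = 13800. Stratum weights W_h = N_h/N.
ȳ_st = (2400·791.4 + 4700·629.8 + 1000·601.5 + 2300·375.4 + 3400·462.3) / 13800 = 572.1855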